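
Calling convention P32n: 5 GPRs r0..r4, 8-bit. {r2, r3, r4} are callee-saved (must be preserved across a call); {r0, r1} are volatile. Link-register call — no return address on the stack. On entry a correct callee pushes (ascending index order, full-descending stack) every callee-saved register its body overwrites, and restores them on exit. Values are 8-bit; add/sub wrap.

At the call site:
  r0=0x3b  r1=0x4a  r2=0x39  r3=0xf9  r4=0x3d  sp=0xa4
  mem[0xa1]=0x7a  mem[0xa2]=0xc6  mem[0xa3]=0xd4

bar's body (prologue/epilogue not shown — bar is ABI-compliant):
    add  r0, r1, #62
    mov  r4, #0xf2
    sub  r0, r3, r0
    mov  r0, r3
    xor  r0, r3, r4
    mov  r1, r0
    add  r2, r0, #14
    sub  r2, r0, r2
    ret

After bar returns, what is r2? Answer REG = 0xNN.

REG = 0x39

prologue: push r2 -> mem[0xa3]=0x39, sp=0xa3
prologue: push r4 -> mem[0xa2]=0x3d, sp=0xa2
body[0] add  r0, r1, #62 -> r0=0x88
body[1] mov  r4, #0xf2 -> r4=0xf2
body[2] sub  r0, r3, r0 -> r0=0x71
body[3] mov  r0, r3 -> r0=0xf9
body[4] xor  r0, r3, r4 -> r0=0x0b
body[5] mov  r1, r0 -> r1=0x0b
body[6] add  r2, r0, #14 -> r2=0x19
body[7] sub  r2, r0, r2 -> r2=0xf2
epilogue: pop r4=0x3d, sp=0xa3
epilogue: pop r2=0x39, sp=0xa4
r2 is callee-saved -> restored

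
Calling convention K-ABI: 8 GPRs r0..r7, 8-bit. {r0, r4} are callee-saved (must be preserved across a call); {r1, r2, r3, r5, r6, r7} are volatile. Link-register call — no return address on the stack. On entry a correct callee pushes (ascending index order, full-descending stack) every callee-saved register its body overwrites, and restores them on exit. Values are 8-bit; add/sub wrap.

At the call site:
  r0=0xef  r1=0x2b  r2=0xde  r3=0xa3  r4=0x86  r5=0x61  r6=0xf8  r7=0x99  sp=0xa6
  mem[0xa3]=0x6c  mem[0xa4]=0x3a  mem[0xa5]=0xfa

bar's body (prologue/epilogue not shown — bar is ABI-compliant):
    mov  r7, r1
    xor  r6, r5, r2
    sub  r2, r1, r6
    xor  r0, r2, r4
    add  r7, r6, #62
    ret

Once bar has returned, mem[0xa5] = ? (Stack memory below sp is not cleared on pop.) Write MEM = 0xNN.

MEM = 0xef

prologue: push r0 → mem[0xa5]=0xef, sp=0xa5
body[0] mov  r7, r1 → r7=0x2b
body[1] xor  r6, r5, r2 → r6=0xbf
body[2] sub  r2, r1, r6 → r2=0x6c
body[3] xor  r0, r2, r4 → r0=0xea
body[4] add  r7, r6, #62 → r7=0xfd
epilogue: pop r0=0xef, sp=0xa6
prologue pushed ['r0'] at ['0xa5']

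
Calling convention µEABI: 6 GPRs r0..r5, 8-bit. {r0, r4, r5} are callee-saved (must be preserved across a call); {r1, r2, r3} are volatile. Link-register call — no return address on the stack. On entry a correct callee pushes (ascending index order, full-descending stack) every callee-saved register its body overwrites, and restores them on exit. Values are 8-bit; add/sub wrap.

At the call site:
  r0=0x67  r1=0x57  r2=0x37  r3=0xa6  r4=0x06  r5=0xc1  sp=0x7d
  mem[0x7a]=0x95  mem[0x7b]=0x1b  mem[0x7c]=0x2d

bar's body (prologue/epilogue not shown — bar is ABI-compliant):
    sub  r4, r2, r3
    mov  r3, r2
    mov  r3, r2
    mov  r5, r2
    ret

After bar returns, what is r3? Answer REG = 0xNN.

REG = 0x37

prologue: push r4 → mem[0x7c]=0x06, sp=0x7c
prologue: push r5 → mem[0x7b]=0xc1, sp=0x7b
body[0] sub  r4, r2, r3 → r4=0x91
body[1] mov  r3, r2 → r3=0x37
body[2] mov  r3, r2 → r3=0x37
body[3] mov  r5, r2 → r5=0x37
epilogue: pop r5=0xc1, sp=0x7c
epilogue: pop r4=0x06, sp=0x7d
r3 is caller-saved → body value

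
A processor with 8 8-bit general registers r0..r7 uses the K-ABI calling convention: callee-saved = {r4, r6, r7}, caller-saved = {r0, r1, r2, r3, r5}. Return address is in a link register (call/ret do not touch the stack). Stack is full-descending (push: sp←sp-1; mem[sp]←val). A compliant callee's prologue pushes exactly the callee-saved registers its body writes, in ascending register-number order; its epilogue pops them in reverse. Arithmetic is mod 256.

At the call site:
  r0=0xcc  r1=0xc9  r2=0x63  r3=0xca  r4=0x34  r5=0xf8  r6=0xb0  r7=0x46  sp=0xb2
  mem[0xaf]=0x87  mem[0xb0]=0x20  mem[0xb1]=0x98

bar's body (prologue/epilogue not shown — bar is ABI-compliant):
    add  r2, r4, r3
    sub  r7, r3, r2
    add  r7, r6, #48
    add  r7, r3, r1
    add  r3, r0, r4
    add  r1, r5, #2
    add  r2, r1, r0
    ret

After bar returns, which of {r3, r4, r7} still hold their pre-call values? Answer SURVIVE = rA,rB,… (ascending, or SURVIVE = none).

prologue: push r7 -> mem[0xb1]=0x46, sp=0xb1
body[0] add  r2, r4, r3 -> r2=0xfe
body[1] sub  r7, r3, r2 -> r7=0xcc
body[2] add  r7, r6, #48 -> r7=0xe0
body[3] add  r7, r3, r1 -> r7=0x93
body[4] add  r3, r0, r4 -> r3=0x00
body[5] add  r1, r5, #2 -> r1=0xfa
body[6] add  r2, r1, r0 -> r2=0xc6
epilogue: pop r7=0x46, sp=0xb2
r3: caller-saved, written=True
r4: callee-saved, written=False
r7: callee-saved, written=True

SURVIVE = r4,r7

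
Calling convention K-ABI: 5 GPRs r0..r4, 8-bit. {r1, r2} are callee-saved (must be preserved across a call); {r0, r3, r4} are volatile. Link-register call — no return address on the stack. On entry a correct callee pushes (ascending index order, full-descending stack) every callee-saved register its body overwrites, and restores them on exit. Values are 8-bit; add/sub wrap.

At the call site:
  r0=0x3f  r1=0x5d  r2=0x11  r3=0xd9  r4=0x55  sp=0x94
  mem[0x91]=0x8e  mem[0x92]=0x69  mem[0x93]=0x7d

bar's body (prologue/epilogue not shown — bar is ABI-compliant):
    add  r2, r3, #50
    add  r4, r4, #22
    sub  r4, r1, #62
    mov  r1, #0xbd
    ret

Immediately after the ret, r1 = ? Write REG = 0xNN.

REG = 0x5d

prologue: push r1 -> mem[0x93]=0x5d, sp=0x93
prologue: push r2 -> mem[0x92]=0x11, sp=0x92
body[0] add  r2, r3, #50 -> r2=0x0b
body[1] add  r4, r4, #22 -> r4=0x6b
body[2] sub  r4, r1, #62 -> r4=0x1f
body[3] mov  r1, #0xbd -> r1=0xbd
epilogue: pop r2=0x11, sp=0x93
epilogue: pop r1=0x5d, sp=0x94
r1 is callee-saved -> restored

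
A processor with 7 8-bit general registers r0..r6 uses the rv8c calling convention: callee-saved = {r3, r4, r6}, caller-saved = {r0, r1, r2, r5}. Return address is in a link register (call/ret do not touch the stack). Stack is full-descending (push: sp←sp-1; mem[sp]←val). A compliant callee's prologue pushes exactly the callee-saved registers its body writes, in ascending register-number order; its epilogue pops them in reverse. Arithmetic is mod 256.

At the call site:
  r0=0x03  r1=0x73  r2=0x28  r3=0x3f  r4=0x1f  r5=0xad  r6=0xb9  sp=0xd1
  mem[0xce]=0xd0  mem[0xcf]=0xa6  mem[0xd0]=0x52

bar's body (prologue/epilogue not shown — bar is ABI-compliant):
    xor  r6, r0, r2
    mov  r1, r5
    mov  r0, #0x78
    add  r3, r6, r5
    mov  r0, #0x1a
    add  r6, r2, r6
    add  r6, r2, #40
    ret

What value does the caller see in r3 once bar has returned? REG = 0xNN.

REG = 0x3f

prologue: push r3 → mem[0xd0]=0x3f, sp=0xd0
prologue: push r6 → mem[0xcf]=0xb9, sp=0xcf
body[0] xor  r6, r0, r2 → r6=0x2b
body[1] mov  r1, r5 → r1=0xad
body[2] mov  r0, #0x78 → r0=0x78
body[3] add  r3, r6, r5 → r3=0xd8
body[4] mov  r0, #0x1a → r0=0x1a
body[5] add  r6, r2, r6 → r6=0x53
body[6] add  r6, r2, #40 → r6=0x50
epilogue: pop r6=0xb9, sp=0xd0
epilogue: pop r3=0x3f, sp=0xd1
r3 is callee-saved → restored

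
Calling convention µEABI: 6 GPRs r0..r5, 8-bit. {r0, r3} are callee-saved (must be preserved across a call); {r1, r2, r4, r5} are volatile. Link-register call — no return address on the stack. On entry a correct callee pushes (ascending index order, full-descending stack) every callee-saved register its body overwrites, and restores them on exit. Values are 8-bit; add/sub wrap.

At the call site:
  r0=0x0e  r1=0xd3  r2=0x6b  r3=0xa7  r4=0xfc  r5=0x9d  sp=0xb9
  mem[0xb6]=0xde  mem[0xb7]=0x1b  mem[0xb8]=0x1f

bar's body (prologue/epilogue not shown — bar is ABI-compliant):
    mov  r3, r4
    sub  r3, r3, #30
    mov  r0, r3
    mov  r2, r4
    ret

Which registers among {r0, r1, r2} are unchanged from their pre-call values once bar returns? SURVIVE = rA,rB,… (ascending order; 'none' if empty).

prologue: push r0 → mem[0xb8]=0x0e, sp=0xb8
prologue: push r3 → mem[0xb7]=0xa7, sp=0xb7
body[0] mov  r3, r4 → r3=0xfc
body[1] sub  r3, r3, #30 → r3=0xde
body[2] mov  r0, r3 → r0=0xde
body[3] mov  r2, r4 → r2=0xfc
epilogue: pop r3=0xa7, sp=0xb8
epilogue: pop r0=0x0e, sp=0xb9
r0: callee-saved, written=True
r1: caller-saved, written=False
r2: caller-saved, written=True

SURVIVE = r0,r1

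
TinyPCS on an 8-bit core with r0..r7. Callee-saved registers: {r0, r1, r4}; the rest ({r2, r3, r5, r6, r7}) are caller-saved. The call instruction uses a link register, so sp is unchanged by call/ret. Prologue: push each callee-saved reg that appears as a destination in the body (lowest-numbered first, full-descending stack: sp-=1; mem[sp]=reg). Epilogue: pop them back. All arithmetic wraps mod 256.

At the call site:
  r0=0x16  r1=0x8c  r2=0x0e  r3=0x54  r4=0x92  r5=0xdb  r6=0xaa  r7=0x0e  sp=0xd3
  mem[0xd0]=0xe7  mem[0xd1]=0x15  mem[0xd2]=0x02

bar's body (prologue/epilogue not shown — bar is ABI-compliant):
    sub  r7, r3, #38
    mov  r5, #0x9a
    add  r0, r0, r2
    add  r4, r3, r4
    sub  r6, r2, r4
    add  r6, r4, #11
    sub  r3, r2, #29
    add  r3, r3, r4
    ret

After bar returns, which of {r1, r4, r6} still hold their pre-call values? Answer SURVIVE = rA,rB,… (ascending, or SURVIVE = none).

prologue: push r0 → mem[0xd2]=0x16, sp=0xd2
prologue: push r4 → mem[0xd1]=0x92, sp=0xd1
body[0] sub  r7, r3, #38 → r7=0x2e
body[1] mov  r5, #0x9a → r5=0x9a
body[2] add  r0, r0, r2 → r0=0x24
body[3] add  r4, r3, r4 → r4=0xe6
body[4] sub  r6, r2, r4 → r6=0x28
body[5] add  r6, r4, #11 → r6=0xf1
body[6] sub  r3, r2, #29 → r3=0xf1
body[7] add  r3, r3, r4 → r3=0xd7
epilogue: pop r4=0x92, sp=0xd2
epilogue: pop r0=0x16, sp=0xd3
r1: callee-saved, written=False
r4: callee-saved, written=True
r6: caller-saved, written=True

SURVIVE = r1,r4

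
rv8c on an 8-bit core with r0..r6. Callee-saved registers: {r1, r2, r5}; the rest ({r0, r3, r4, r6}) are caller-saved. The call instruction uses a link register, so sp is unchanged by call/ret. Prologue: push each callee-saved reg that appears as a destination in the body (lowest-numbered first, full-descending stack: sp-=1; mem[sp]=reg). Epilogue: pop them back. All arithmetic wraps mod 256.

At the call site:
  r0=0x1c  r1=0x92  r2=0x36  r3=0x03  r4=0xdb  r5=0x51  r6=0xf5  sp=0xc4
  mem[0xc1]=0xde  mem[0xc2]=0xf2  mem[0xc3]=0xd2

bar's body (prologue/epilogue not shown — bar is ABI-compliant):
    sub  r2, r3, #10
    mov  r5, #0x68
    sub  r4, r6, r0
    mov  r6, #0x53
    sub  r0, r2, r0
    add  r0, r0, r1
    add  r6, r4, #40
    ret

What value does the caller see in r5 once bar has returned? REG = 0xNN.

prologue: push r2 -> mem[0xc3]=0x36, sp=0xc3
prologue: push r5 -> mem[0xc2]=0x51, sp=0xc2
body[0] sub  r2, r3, #10 -> r2=0xf9
body[1] mov  r5, #0x68 -> r5=0x68
body[2] sub  r4, r6, r0 -> r4=0xd9
body[3] mov  r6, #0x53 -> r6=0x53
body[4] sub  r0, r2, r0 -> r0=0xdd
body[5] add  r0, r0, r1 -> r0=0x6f
body[6] add  r6, r4, #40 -> r6=0x01
epilogue: pop r5=0x51, sp=0xc3
epilogue: pop r2=0x36, sp=0xc4
r5 is callee-saved -> restored

REG = 0x51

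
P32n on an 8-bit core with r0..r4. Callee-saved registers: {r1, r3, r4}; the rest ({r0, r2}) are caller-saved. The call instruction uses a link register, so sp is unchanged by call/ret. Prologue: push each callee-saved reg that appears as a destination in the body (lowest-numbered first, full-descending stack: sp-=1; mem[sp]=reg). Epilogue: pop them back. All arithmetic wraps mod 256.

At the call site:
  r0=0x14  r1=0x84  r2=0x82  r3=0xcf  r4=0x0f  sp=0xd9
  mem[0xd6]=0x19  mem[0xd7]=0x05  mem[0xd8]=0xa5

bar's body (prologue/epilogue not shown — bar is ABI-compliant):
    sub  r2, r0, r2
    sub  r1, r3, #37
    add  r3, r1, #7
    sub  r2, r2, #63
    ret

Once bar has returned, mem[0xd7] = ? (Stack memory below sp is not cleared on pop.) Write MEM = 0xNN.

MEM = 0xcf

prologue: push r1 -> mem[0xd8]=0x84, sp=0xd8
prologue: push r3 -> mem[0xd7]=0xcf, sp=0xd7
body[0] sub  r2, r0, r2 -> r2=0x92
body[1] sub  r1, r3, #37 -> r1=0xaa
body[2] add  r3, r1, #7 -> r3=0xb1
body[3] sub  r2, r2, #63 -> r2=0x53
epilogue: pop r3=0xcf, sp=0xd8
epilogue: pop r1=0x84, sp=0xd9
prologue pushed ['r1', 'r3'] at ['0xd8', '0xd7']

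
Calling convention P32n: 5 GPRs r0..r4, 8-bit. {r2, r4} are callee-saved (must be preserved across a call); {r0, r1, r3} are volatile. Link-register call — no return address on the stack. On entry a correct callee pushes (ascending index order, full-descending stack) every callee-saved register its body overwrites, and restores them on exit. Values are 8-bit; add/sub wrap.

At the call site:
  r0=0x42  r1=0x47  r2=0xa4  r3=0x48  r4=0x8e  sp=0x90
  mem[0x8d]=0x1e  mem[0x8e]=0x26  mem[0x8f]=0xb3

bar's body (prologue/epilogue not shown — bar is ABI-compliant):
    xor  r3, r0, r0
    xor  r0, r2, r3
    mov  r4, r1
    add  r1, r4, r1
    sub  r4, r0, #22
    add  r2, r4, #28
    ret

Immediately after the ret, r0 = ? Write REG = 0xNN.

REG = 0xa4

prologue: push r2 → mem[0x8f]=0xa4, sp=0x8f
prologue: push r4 → mem[0x8e]=0x8e, sp=0x8e
body[0] xor  r3, r0, r0 → r3=0x00
body[1] xor  r0, r2, r3 → r0=0xa4
body[2] mov  r4, r1 → r4=0x47
body[3] add  r1, r4, r1 → r1=0x8e
body[4] sub  r4, r0, #22 → r4=0x8e
body[5] add  r2, r4, #28 → r2=0xaa
epilogue: pop r4=0x8e, sp=0x8f
epilogue: pop r2=0xa4, sp=0x90
r0 is caller-saved → body value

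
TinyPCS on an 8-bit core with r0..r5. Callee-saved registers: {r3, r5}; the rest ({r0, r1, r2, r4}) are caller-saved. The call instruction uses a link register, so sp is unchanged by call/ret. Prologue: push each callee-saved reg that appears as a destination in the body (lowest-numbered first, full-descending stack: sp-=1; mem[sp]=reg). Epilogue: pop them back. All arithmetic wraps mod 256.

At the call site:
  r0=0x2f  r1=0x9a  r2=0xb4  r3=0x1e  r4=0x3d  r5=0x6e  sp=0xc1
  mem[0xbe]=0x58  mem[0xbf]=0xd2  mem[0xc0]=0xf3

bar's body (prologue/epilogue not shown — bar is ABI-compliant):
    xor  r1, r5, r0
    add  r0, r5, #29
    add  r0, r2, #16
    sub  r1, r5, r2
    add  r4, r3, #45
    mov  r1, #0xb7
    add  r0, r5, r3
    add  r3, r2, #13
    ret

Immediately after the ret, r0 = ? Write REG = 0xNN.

REG = 0x8c

prologue: push r3 -> mem[0xc0]=0x1e, sp=0xc0
body[0] xor  r1, r5, r0 -> r1=0x41
body[1] add  r0, r5, #29 -> r0=0x8b
body[2] add  r0, r2, #16 -> r0=0xc4
body[3] sub  r1, r5, r2 -> r1=0xba
body[4] add  r4, r3, #45 -> r4=0x4b
body[5] mov  r1, #0xb7 -> r1=0xb7
body[6] add  r0, r5, r3 -> r0=0x8c
body[7] add  r3, r2, #13 -> r3=0xc1
epilogue: pop r3=0x1e, sp=0xc1
r0 is caller-saved -> body value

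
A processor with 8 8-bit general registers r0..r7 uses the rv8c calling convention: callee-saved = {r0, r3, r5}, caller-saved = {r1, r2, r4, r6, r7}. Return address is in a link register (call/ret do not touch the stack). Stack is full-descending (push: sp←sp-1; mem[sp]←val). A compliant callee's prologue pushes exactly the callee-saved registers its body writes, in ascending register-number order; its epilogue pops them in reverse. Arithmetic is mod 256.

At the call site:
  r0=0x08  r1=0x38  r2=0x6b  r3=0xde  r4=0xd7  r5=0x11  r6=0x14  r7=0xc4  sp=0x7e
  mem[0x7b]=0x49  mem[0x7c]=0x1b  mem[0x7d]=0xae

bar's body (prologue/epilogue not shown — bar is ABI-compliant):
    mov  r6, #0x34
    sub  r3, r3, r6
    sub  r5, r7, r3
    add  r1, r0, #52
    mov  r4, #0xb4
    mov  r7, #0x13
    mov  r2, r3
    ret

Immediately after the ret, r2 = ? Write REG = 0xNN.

REG = 0xaa

prologue: push r3 -> mem[0x7d]=0xde, sp=0x7d
prologue: push r5 -> mem[0x7c]=0x11, sp=0x7c
body[0] mov  r6, #0x34 -> r6=0x34
body[1] sub  r3, r3, r6 -> r3=0xaa
body[2] sub  r5, r7, r3 -> r5=0x1a
body[3] add  r1, r0, #52 -> r1=0x3c
body[4] mov  r4, #0xb4 -> r4=0xb4
body[5] mov  r7, #0x13 -> r7=0x13
body[6] mov  r2, r3 -> r2=0xaa
epilogue: pop r5=0x11, sp=0x7d
epilogue: pop r3=0xde, sp=0x7e
r2 is caller-saved -> body value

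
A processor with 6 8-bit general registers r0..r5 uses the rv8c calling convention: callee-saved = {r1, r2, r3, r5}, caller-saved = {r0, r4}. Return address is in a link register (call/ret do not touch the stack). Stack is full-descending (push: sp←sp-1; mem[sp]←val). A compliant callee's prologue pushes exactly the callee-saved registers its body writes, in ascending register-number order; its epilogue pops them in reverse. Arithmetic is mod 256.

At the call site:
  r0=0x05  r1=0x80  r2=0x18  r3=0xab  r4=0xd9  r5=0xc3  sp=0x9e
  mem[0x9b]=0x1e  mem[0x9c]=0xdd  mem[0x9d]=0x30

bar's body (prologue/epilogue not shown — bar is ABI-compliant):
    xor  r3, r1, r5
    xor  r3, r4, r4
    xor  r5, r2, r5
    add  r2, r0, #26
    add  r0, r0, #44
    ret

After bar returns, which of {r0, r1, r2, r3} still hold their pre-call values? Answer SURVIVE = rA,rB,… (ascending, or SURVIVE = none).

prologue: push r2 → mem[0x9d]=0x18, sp=0x9d
prologue: push r3 → mem[0x9c]=0xab, sp=0x9c
prologue: push r5 → mem[0x9b]=0xc3, sp=0x9b
body[0] xor  r3, r1, r5 → r3=0x43
body[1] xor  r3, r4, r4 → r3=0x00
body[2] xor  r5, r2, r5 → r5=0xdb
body[3] add  r2, r0, #26 → r2=0x1f
body[4] add  r0, r0, #44 → r0=0x31
epilogue: pop r5=0xc3, sp=0x9c
epilogue: pop r3=0xab, sp=0x9d
epilogue: pop r2=0x18, sp=0x9e
r0: caller-saved, written=True
r1: callee-saved, written=False
r2: callee-saved, written=True
r3: callee-saved, written=True

SURVIVE = r1,r2,r3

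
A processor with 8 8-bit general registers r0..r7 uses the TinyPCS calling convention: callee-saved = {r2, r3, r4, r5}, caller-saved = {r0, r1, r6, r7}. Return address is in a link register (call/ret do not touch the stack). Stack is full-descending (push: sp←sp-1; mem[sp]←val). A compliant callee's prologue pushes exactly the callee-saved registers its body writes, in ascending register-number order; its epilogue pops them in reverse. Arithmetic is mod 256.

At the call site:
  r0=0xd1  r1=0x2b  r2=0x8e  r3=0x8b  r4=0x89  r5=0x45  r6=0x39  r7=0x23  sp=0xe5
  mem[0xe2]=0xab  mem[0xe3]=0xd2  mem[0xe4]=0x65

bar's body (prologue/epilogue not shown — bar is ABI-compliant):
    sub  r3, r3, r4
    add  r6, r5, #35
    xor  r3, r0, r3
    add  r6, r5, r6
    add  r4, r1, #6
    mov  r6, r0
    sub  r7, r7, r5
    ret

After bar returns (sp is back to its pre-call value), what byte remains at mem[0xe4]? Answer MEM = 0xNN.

prologue: push r3 -> mem[0xe4]=0x8b, sp=0xe4
prologue: push r4 -> mem[0xe3]=0x89, sp=0xe3
body[0] sub  r3, r3, r4 -> r3=0x02
body[1] add  r6, r5, #35 -> r6=0x68
body[2] xor  r3, r0, r3 -> r3=0xd3
body[3] add  r6, r5, r6 -> r6=0xad
body[4] add  r4, r1, #6 -> r4=0x31
body[5] mov  r6, r0 -> r6=0xd1
body[6] sub  r7, r7, r5 -> r7=0xde
epilogue: pop r4=0x89, sp=0xe4
epilogue: pop r3=0x8b, sp=0xe5
prologue pushed ['r3', 'r4'] at ['0xe4', '0xe3']

MEM = 0x8b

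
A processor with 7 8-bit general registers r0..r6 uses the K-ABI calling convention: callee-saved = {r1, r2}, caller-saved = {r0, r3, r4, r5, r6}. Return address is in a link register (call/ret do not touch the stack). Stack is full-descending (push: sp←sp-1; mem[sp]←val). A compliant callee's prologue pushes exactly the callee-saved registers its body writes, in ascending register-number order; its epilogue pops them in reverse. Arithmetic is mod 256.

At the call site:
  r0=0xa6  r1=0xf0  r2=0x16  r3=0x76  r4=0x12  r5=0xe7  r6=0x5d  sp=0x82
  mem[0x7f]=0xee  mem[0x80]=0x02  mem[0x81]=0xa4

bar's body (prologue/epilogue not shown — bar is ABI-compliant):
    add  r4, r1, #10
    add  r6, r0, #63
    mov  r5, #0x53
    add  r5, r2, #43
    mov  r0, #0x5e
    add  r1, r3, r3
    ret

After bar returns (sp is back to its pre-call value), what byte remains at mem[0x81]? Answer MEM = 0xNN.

prologue: push r1 -> mem[0x81]=0xf0, sp=0x81
body[0] add  r4, r1, #10 -> r4=0xfa
body[1] add  r6, r0, #63 -> r6=0xe5
body[2] mov  r5, #0x53 -> r5=0x53
body[3] add  r5, r2, #43 -> r5=0x41
body[4] mov  r0, #0x5e -> r0=0x5e
body[5] add  r1, r3, r3 -> r1=0xec
epilogue: pop r1=0xf0, sp=0x82
prologue pushed ['r1'] at ['0x81']

MEM = 0xf0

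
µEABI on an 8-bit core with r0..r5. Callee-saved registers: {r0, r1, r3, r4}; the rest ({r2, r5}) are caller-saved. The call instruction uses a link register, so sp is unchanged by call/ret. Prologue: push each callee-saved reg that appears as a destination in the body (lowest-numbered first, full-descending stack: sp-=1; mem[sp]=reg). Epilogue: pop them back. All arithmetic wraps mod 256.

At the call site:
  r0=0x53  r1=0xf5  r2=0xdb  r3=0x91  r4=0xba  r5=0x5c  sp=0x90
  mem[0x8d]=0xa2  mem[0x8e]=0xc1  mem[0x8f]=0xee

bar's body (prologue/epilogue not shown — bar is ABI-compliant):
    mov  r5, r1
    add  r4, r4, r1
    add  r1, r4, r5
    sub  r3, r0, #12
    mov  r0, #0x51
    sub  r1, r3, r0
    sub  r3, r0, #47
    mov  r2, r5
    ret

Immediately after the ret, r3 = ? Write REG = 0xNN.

prologue: push r0 → mem[0x8f]=0x53, sp=0x8f
prologue: push r1 → mem[0x8e]=0xf5, sp=0x8e
prologue: push r3 → mem[0x8d]=0x91, sp=0x8d
prologue: push r4 → mem[0x8c]=0xba, sp=0x8c
body[0] mov  r5, r1 → r5=0xf5
body[1] add  r4, r4, r1 → r4=0xaf
body[2] add  r1, r4, r5 → r1=0xa4
body[3] sub  r3, r0, #12 → r3=0x47
body[4] mov  r0, #0x51 → r0=0x51
body[5] sub  r1, r3, r0 → r1=0xf6
body[6] sub  r3, r0, #47 → r3=0x22
body[7] mov  r2, r5 → r2=0xf5
epilogue: pop r4=0xba, sp=0x8d
epilogue: pop r3=0x91, sp=0x8e
epilogue: pop r1=0xf5, sp=0x8f
epilogue: pop r0=0x53, sp=0x90
r3 is callee-saved → restored

REG = 0x91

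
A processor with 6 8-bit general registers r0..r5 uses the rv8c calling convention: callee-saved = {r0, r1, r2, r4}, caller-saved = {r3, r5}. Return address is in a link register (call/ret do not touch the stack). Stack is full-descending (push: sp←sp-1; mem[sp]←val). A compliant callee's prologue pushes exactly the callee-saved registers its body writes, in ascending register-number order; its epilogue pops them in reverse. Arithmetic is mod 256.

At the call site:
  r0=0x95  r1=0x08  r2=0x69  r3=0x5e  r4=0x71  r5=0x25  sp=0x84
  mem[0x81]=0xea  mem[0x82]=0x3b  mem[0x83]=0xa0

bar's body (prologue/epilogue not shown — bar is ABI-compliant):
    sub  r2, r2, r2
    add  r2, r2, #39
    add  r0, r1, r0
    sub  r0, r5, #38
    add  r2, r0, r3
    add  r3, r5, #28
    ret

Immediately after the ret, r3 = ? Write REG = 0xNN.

REG = 0x41

prologue: push r0 → mem[0x83]=0x95, sp=0x83
prologue: push r2 → mem[0x82]=0x69, sp=0x82
body[0] sub  r2, r2, r2 → r2=0x00
body[1] add  r2, r2, #39 → r2=0x27
body[2] add  r0, r1, r0 → r0=0x9d
body[3] sub  r0, r5, #38 → r0=0xff
body[4] add  r2, r0, r3 → r2=0x5d
body[5] add  r3, r5, #28 → r3=0x41
epilogue: pop r2=0x69, sp=0x83
epilogue: pop r0=0x95, sp=0x84
r3 is caller-saved → body value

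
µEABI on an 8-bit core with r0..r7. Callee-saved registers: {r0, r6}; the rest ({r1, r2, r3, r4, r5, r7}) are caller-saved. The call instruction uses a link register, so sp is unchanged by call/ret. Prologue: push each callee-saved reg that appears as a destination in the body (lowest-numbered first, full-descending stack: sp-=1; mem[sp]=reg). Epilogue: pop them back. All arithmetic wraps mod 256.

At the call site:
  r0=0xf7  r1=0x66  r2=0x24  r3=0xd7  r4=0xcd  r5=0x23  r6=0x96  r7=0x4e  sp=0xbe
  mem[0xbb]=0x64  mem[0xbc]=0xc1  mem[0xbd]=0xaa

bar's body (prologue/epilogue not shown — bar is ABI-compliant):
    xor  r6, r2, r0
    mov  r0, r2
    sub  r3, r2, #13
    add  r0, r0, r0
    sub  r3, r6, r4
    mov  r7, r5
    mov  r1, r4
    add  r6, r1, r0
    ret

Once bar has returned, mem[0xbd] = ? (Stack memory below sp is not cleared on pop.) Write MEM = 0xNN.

prologue: push r0 -> mem[0xbd]=0xf7, sp=0xbd
prologue: push r6 -> mem[0xbc]=0x96, sp=0xbc
body[0] xor  r6, r2, r0 -> r6=0xd3
body[1] mov  r0, r2 -> r0=0x24
body[2] sub  r3, r2, #13 -> r3=0x17
body[3] add  r0, r0, r0 -> r0=0x48
body[4] sub  r3, r6, r4 -> r3=0x06
body[5] mov  r7, r5 -> r7=0x23
body[6] mov  r1, r4 -> r1=0xcd
body[7] add  r6, r1, r0 -> r6=0x15
epilogue: pop r6=0x96, sp=0xbd
epilogue: pop r0=0xf7, sp=0xbe
prologue pushed ['r0', 'r6'] at ['0xbd', '0xbc']

MEM = 0xf7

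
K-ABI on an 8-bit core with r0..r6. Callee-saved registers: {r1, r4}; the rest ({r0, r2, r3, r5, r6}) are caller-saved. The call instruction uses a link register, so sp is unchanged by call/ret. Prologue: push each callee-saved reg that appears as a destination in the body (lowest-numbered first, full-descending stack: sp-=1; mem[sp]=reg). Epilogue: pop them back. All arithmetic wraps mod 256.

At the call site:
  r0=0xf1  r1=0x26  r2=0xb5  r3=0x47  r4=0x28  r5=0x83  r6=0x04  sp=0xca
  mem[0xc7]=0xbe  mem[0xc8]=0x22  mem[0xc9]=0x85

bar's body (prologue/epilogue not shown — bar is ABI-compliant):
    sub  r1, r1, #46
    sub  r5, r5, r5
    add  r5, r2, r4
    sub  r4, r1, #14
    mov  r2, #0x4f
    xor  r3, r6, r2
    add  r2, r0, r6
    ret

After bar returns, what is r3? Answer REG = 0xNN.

REG = 0x4b

prologue: push r1 -> mem[0xc9]=0x26, sp=0xc9
prologue: push r4 -> mem[0xc8]=0x28, sp=0xc8
body[0] sub  r1, r1, #46 -> r1=0xf8
body[1] sub  r5, r5, r5 -> r5=0x00
body[2] add  r5, r2, r4 -> r5=0xdd
body[3] sub  r4, r1, #14 -> r4=0xea
body[4] mov  r2, #0x4f -> r2=0x4f
body[5] xor  r3, r6, r2 -> r3=0x4b
body[6] add  r2, r0, r6 -> r2=0xf5
epilogue: pop r4=0x28, sp=0xc9
epilogue: pop r1=0x26, sp=0xca
r3 is caller-saved -> body value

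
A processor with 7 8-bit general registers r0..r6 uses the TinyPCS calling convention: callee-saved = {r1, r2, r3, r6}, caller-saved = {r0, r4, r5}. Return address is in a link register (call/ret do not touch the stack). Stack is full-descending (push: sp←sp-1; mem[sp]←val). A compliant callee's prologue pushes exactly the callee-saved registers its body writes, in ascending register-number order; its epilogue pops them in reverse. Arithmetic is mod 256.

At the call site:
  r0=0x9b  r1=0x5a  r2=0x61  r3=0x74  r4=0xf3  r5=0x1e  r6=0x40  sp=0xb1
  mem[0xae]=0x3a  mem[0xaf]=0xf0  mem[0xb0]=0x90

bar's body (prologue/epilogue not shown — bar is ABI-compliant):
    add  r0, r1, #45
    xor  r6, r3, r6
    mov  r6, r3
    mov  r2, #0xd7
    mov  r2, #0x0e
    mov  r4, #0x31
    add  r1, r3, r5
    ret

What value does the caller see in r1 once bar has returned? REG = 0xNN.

REG = 0x5a

prologue: push r1 -> mem[0xb0]=0x5a, sp=0xb0
prologue: push r2 -> mem[0xaf]=0x61, sp=0xaf
prologue: push r6 -> mem[0xae]=0x40, sp=0xae
body[0] add  r0, r1, #45 -> r0=0x87
body[1] xor  r6, r3, r6 -> r6=0x34
body[2] mov  r6, r3 -> r6=0x74
body[3] mov  r2, #0xd7 -> r2=0xd7
body[4] mov  r2, #0x0e -> r2=0x0e
body[5] mov  r4, #0x31 -> r4=0x31
body[6] add  r1, r3, r5 -> r1=0x92
epilogue: pop r6=0x40, sp=0xaf
epilogue: pop r2=0x61, sp=0xb0
epilogue: pop r1=0x5a, sp=0xb1
r1 is callee-saved -> restored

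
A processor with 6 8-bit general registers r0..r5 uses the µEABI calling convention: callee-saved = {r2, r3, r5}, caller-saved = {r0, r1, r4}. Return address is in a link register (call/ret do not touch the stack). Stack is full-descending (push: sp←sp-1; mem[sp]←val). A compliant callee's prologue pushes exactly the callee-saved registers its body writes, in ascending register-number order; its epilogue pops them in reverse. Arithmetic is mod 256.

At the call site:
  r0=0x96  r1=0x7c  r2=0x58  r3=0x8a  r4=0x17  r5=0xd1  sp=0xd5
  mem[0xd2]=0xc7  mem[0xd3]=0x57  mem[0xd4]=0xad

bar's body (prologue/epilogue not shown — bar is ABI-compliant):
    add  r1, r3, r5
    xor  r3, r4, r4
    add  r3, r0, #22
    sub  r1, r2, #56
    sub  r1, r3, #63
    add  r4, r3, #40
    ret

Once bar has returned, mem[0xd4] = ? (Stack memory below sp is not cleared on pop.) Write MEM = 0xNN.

prologue: push r3 → mem[0xd4]=0x8a, sp=0xd4
body[0] add  r1, r3, r5 → r1=0x5b
body[1] xor  r3, r4, r4 → r3=0x00
body[2] add  r3, r0, #22 → r3=0xac
body[3] sub  r1, r2, #56 → r1=0x20
body[4] sub  r1, r3, #63 → r1=0x6d
body[5] add  r4, r3, #40 → r4=0xd4
epilogue: pop r3=0x8a, sp=0xd5
prologue pushed ['r3'] at ['0xd4']

MEM = 0x8a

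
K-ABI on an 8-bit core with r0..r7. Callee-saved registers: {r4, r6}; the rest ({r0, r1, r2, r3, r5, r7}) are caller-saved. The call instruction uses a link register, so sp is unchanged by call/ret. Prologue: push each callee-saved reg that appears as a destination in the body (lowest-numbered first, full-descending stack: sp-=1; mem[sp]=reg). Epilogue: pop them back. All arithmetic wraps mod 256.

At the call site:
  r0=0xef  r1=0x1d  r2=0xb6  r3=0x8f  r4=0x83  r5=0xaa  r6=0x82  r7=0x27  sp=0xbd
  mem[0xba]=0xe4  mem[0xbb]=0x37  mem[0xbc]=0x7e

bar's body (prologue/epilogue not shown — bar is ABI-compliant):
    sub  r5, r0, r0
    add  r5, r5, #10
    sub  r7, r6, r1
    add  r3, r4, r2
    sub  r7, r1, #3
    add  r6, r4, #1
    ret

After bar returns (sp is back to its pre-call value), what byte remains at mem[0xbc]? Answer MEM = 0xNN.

MEM = 0x82

prologue: push r6 -> mem[0xbc]=0x82, sp=0xbc
body[0] sub  r5, r0, r0 -> r5=0x00
body[1] add  r5, r5, #10 -> r5=0x0a
body[2] sub  r7, r6, r1 -> r7=0x65
body[3] add  r3, r4, r2 -> r3=0x39
body[4] sub  r7, r1, #3 -> r7=0x1a
body[5] add  r6, r4, #1 -> r6=0x84
epilogue: pop r6=0x82, sp=0xbd
prologue pushed ['r6'] at ['0xbc']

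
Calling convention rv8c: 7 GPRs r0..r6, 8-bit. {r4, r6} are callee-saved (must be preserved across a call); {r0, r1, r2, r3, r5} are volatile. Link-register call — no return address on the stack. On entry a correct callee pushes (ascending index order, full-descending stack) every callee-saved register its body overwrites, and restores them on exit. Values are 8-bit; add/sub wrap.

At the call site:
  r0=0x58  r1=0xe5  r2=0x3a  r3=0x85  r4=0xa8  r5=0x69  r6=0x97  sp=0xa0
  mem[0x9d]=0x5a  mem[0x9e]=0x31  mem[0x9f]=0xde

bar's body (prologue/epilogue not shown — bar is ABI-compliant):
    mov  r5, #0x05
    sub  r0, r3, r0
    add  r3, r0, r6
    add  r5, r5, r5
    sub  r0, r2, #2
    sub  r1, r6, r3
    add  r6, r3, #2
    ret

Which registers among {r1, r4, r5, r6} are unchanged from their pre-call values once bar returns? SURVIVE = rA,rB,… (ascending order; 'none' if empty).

prologue: push r6 -> mem[0x9f]=0x97, sp=0x9f
body[0] mov  r5, #0x05 -> r5=0x05
body[1] sub  r0, r3, r0 -> r0=0x2d
body[2] add  r3, r0, r6 -> r3=0xc4
body[3] add  r5, r5, r5 -> r5=0x0a
body[4] sub  r0, r2, #2 -> r0=0x38
body[5] sub  r1, r6, r3 -> r1=0xd3
body[6] add  r6, r3, #2 -> r6=0xc6
epilogue: pop r6=0x97, sp=0xa0
r1: caller-saved, written=True
r4: callee-saved, written=False
r5: caller-saved, written=True
r6: callee-saved, written=True

SURVIVE = r4,r6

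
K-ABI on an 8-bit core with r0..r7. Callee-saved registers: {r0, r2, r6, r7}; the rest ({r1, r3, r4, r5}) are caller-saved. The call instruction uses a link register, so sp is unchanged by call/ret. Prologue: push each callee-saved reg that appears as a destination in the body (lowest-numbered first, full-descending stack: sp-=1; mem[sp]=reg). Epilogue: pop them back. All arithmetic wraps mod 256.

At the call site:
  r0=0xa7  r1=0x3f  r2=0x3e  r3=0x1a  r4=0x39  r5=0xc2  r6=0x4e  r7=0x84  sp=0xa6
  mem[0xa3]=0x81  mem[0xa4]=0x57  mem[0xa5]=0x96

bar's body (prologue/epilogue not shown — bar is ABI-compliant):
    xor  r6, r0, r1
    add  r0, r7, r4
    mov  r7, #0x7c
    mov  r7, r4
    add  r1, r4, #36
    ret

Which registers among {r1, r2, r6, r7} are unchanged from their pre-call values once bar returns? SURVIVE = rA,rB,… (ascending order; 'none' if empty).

prologue: push r0 → mem[0xa5]=0xa7, sp=0xa5
prologue: push r6 → mem[0xa4]=0x4e, sp=0xa4
prologue: push r7 → mem[0xa3]=0x84, sp=0xa3
body[0] xor  r6, r0, r1 → r6=0x98
body[1] add  r0, r7, r4 → r0=0xbd
body[2] mov  r7, #0x7c → r7=0x7c
body[3] mov  r7, r4 → r7=0x39
body[4] add  r1, r4, #36 → r1=0x5d
epilogue: pop r7=0x84, sp=0xa4
epilogue: pop r6=0x4e, sp=0xa5
epilogue: pop r0=0xa7, sp=0xa6
r1: caller-saved, written=True
r2: callee-saved, written=False
r6: callee-saved, written=True
r7: callee-saved, written=True

SURVIVE = r2,r6,r7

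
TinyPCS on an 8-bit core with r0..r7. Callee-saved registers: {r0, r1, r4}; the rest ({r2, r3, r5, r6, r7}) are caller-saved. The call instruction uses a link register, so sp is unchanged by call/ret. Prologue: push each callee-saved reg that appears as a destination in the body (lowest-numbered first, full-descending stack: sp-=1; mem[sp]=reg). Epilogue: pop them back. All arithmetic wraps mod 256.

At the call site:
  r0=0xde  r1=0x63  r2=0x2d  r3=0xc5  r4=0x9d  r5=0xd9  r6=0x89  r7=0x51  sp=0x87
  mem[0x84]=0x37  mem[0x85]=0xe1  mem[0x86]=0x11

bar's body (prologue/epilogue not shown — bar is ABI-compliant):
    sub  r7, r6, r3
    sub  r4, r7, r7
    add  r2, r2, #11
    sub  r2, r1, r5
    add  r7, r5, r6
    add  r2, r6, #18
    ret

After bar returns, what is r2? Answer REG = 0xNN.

prologue: push r4 -> mem[0x86]=0x9d, sp=0x86
body[0] sub  r7, r6, r3 -> r7=0xc4
body[1] sub  r4, r7, r7 -> r4=0x00
body[2] add  r2, r2, #11 -> r2=0x38
body[3] sub  r2, r1, r5 -> r2=0x8a
body[4] add  r7, r5, r6 -> r7=0x62
body[5] add  r2, r6, #18 -> r2=0x9b
epilogue: pop r4=0x9d, sp=0x87
r2 is caller-saved -> body value

REG = 0x9b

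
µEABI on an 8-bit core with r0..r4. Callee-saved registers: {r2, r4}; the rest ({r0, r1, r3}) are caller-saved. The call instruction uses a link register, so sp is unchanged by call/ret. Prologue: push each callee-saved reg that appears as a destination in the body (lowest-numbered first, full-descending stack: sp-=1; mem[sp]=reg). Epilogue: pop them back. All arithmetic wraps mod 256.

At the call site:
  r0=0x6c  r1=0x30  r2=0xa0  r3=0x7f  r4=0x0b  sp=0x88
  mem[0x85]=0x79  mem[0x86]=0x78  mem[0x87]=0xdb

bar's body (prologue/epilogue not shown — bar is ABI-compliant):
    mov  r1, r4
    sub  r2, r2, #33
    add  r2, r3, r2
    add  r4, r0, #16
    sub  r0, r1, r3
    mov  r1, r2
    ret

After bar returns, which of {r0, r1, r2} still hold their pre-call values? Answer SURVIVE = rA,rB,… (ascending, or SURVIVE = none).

prologue: push r2 -> mem[0x87]=0xa0, sp=0x87
prologue: push r4 -> mem[0x86]=0x0b, sp=0x86
body[0] mov  r1, r4 -> r1=0x0b
body[1] sub  r2, r2, #33 -> r2=0x7f
body[2] add  r2, r3, r2 -> r2=0xfe
body[3] add  r4, r0, #16 -> r4=0x7c
body[4] sub  r0, r1, r3 -> r0=0x8c
body[5] mov  r1, r2 -> r1=0xfe
epilogue: pop r4=0x0b, sp=0x87
epilogue: pop r2=0xa0, sp=0x88
r0: caller-saved, written=True
r1: caller-saved, written=True
r2: callee-saved, written=True

SURVIVE = r2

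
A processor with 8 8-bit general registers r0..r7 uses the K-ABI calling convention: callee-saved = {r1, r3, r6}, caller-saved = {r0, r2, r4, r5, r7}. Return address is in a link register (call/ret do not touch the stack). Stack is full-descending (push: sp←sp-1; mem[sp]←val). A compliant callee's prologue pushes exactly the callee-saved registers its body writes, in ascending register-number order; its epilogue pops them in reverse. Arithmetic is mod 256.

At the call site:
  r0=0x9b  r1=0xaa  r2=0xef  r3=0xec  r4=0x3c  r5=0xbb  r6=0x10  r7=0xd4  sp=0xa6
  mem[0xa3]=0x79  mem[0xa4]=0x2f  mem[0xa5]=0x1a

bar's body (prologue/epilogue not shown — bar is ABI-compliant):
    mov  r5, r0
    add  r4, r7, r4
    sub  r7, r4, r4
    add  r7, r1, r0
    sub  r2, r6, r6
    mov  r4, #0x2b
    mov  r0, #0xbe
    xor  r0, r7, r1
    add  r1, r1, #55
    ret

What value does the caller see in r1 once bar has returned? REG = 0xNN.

REG = 0xaa

prologue: push r1 → mem[0xa5]=0xaa, sp=0xa5
body[0] mov  r5, r0 → r5=0x9b
body[1] add  r4, r7, r4 → r4=0x10
body[2] sub  r7, r4, r4 → r7=0x00
body[3] add  r7, r1, r0 → r7=0x45
body[4] sub  r2, r6, r6 → r2=0x00
body[5] mov  r4, #0x2b → r4=0x2b
body[6] mov  r0, #0xbe → r0=0xbe
body[7] xor  r0, r7, r1 → r0=0xef
body[8] add  r1, r1, #55 → r1=0xe1
epilogue: pop r1=0xaa, sp=0xa6
r1 is callee-saved → restored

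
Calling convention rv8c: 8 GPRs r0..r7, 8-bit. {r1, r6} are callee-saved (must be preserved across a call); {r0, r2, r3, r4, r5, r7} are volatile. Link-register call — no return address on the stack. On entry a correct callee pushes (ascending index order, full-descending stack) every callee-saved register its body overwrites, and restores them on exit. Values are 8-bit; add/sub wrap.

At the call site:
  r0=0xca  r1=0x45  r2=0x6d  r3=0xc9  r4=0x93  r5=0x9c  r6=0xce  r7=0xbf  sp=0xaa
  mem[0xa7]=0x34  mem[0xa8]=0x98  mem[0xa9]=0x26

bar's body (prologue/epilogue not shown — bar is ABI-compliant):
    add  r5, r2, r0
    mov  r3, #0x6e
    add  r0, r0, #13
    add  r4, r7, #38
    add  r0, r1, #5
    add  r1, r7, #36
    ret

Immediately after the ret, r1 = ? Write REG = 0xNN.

prologue: push r1 -> mem[0xa9]=0x45, sp=0xa9
body[0] add  r5, r2, r0 -> r5=0x37
body[1] mov  r3, #0x6e -> r3=0x6e
body[2] add  r0, r0, #13 -> r0=0xd7
body[3] add  r4, r7, #38 -> r4=0xe5
body[4] add  r0, r1, #5 -> r0=0x4a
body[5] add  r1, r7, #36 -> r1=0xe3
epilogue: pop r1=0x45, sp=0xaa
r1 is callee-saved -> restored

REG = 0x45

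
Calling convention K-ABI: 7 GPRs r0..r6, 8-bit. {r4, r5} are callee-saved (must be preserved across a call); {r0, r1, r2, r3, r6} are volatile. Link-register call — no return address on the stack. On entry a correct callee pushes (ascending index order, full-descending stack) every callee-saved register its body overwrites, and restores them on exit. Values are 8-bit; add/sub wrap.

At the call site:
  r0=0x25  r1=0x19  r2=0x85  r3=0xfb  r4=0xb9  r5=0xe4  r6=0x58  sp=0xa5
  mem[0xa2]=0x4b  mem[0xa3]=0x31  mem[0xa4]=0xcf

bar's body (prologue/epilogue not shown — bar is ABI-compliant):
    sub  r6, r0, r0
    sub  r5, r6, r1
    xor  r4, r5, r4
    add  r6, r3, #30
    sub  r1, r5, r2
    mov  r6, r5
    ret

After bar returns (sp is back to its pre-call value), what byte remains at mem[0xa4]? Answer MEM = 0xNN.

MEM = 0xb9

prologue: push r4 → mem[0xa4]=0xb9, sp=0xa4
prologue: push r5 → mem[0xa3]=0xe4, sp=0xa3
body[0] sub  r6, r0, r0 → r6=0x00
body[1] sub  r5, r6, r1 → r5=0xe7
body[2] xor  r4, r5, r4 → r4=0x5e
body[3] add  r6, r3, #30 → r6=0x19
body[4] sub  r1, r5, r2 → r1=0x62
body[5] mov  r6, r5 → r6=0xe7
epilogue: pop r5=0xe4, sp=0xa4
epilogue: pop r4=0xb9, sp=0xa5
prologue pushed ['r4', 'r5'] at ['0xa4', '0xa3']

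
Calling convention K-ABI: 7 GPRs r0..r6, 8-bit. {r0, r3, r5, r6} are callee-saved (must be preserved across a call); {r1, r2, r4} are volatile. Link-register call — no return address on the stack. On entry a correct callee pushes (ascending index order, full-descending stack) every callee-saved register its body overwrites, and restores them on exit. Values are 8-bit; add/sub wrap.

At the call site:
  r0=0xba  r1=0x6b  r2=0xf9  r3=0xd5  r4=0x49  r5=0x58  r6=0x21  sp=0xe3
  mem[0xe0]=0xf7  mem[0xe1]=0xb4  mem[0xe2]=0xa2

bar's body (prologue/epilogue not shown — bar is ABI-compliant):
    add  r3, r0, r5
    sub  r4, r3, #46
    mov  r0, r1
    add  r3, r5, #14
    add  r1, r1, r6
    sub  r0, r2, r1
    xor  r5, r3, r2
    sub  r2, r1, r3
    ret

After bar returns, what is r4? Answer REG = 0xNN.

REG = 0xe4

prologue: push r0 → mem[0xe2]=0xba, sp=0xe2
prologue: push r3 → mem[0xe1]=0xd5, sp=0xe1
prologue: push r5 → mem[0xe0]=0x58, sp=0xe0
body[0] add  r3, r0, r5 → r3=0x12
body[1] sub  r4, r3, #46 → r4=0xe4
body[2] mov  r0, r1 → r0=0x6b
body[3] add  r3, r5, #14 → r3=0x66
body[4] add  r1, r1, r6 → r1=0x8c
body[5] sub  r0, r2, r1 → r0=0x6d
body[6] xor  r5, r3, r2 → r5=0x9f
body[7] sub  r2, r1, r3 → r2=0x26
epilogue: pop r5=0x58, sp=0xe1
epilogue: pop r3=0xd5, sp=0xe2
epilogue: pop r0=0xba, sp=0xe3
r4 is caller-saved → body value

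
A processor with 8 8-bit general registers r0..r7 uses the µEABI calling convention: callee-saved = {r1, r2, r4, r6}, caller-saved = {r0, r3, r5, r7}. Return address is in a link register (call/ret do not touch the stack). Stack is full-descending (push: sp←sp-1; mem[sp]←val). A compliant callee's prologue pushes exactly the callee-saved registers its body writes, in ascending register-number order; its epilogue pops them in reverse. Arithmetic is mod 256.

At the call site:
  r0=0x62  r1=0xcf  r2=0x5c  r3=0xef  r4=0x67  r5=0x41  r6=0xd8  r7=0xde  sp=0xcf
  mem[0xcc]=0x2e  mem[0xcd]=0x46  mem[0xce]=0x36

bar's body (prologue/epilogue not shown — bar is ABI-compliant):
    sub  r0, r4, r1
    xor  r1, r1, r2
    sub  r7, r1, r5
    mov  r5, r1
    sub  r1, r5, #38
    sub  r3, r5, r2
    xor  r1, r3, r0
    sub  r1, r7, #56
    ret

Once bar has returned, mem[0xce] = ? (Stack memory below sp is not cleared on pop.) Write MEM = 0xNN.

prologue: push r1 -> mem[0xce]=0xcf, sp=0xce
body[0] sub  r0, r4, r1 -> r0=0x98
body[1] xor  r1, r1, r2 -> r1=0x93
body[2] sub  r7, r1, r5 -> r7=0x52
body[3] mov  r5, r1 -> r5=0x93
body[4] sub  r1, r5, #38 -> r1=0x6d
body[5] sub  r3, r5, r2 -> r3=0x37
body[6] xor  r1, r3, r0 -> r1=0xaf
body[7] sub  r1, r7, #56 -> r1=0x1a
epilogue: pop r1=0xcf, sp=0xcf
prologue pushed ['r1'] at ['0xce']

MEM = 0xcf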